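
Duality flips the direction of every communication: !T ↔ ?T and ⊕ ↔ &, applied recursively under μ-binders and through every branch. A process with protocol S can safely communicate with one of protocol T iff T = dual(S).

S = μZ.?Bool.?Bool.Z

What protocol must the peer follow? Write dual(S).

μZ.!Bool.!Bool.Z

μZ ↦ μZ  (binder kept)
  ?Bool ↦ !Bool
    ?Bool ↦ !Bool
      Z ↦ Z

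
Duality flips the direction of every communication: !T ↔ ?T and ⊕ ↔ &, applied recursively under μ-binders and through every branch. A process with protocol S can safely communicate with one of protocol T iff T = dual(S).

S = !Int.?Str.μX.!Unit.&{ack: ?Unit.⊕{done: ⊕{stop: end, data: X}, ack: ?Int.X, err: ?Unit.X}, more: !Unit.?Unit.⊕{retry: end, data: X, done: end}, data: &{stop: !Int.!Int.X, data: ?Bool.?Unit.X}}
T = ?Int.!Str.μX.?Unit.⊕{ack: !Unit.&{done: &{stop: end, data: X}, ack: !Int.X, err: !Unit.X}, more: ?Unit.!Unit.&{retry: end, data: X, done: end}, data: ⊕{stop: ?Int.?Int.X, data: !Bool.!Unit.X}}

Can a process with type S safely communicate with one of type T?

!Int vs ?Int  ok
  ?Str vs !Str  ok
    μX vs μX  ok (binder kept)
      !Unit vs ?Unit  ok
        &{ack,more,data} vs ⊕{ack,more,data}  ok labels match
          case ack:
            ?Unit vs !Unit  ok
              ⊕{done,ack,err} vs &{done,ack,err}  ok labels match
                case done:
                  ⊕{stop,data} vs &{stop,data}  ok labels match
                    case stop:
                      end vs end  ok
                    case data:
                      X vs X  ok
                case ack:
                  ?Int vs !Int  ok
                    X vs X  ok
                case err:
                  ?Unit vs !Unit  ok
                    X vs X  ok
          case more:
            !Unit vs ?Unit  ok
              ?Unit vs !Unit  ok
                ⊕{retry,data,done} vs &{retry,data,done}  ok labels match
                  case retry:
                    end vs end  ok
                  case data:
                    X vs X  ok
                  case done:
                    end vs end  ok
          case data:
            &{stop,data} vs ⊕{stop,data}  ok labels match
              case stop:
                !Int vs ?Int  ok
                  !Int vs ?Int  ok
                    X vs X  ok
              case data:
                ?Bool vs !Bool  ok
                  ?Unit vs !Unit  ok
                    X vs X  ok

YES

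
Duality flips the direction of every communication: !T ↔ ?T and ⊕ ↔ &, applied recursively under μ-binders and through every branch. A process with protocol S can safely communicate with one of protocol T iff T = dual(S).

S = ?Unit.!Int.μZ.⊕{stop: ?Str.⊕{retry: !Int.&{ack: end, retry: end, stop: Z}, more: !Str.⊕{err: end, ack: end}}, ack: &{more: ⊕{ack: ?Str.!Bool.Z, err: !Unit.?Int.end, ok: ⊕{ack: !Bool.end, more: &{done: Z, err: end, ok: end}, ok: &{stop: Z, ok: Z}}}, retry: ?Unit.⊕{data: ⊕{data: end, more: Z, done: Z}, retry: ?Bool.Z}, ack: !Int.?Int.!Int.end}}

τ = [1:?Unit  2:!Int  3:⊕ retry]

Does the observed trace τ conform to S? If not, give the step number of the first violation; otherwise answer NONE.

@1 ?Unit  match  cont: !Int.μZ.…
@2 !Int  match  cont: μZ.…
@3 got ⊕ retry, protocol expects ⊕ stop or ⊕ ack  ✗

3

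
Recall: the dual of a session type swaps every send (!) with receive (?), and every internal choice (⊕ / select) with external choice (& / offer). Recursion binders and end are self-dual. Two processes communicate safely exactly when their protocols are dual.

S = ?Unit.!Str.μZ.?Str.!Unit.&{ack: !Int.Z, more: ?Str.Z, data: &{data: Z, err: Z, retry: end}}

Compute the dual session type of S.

!Unit.?Str.μZ.!Str.?Unit.⊕{ack: ?Int.Z, more: !Str.Z, data: ⊕{data: Z, err: Z, retry: end}}

?Unit → !Unit
  !Str → ?Str
    μZ → μZ  (rec unchanged)
      ?Str → !Str
        !Unit → ?Unit
          &{ack,more,data} → ⊕{ack,more,data}  (external→internal)
            • ack:
              !Int → ?Int
                dual(Z) = Z
            • more:
              ?Str → !Str
                dual(Z) = Z
            • data:
              &{data,err,retry} → ⊕{data,err,retry}  (external→internal)
                • data:
                  dual(Z) = Z
                • err:
                  dual(Z) = Z
                • retry:
                  dual(end) = end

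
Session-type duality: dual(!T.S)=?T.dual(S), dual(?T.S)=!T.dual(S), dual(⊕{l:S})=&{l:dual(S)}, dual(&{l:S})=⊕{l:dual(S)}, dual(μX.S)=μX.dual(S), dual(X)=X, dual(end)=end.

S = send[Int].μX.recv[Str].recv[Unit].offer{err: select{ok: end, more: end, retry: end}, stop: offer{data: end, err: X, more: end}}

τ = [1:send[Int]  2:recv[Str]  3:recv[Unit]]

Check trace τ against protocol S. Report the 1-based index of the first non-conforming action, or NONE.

step 1: send[Int]  ✓  state: μX.…
step 2: recv[Str]  ✓  state: recv[Unit].offer{err: select{ok: end, more: end, retry: end}, stop: offer{data: end, err: μX.…, more: end}}
step 3: recv[Unit]  ✓  state: offer{err: select{ok: end, more: end, retry: end}, stop: offer{data: end, err: μX.…, more: end}}
all 3 steps conform

NONE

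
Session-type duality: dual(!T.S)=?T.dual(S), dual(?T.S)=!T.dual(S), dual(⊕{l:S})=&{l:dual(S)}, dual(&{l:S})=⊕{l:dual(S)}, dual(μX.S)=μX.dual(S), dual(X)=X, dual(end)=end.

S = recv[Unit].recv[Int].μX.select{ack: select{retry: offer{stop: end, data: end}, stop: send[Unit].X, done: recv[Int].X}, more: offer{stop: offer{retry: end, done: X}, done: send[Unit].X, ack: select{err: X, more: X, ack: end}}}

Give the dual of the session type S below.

send[Unit].send[Int].μX.offer{ack: offer{retry: select{stop: end, data: end}, stop: recv[Unit].X, done: send[Int].X}, more: select{stop: select{retry: end, done: X}, done: recv[Unit].X, ack: offer{err: X, more: X, ack: end}}}

recv[Unit] ↦ send[Unit]
  recv[Int] ↦ send[Int]
    μX ↦ μX  (binder kept)
      select{ack,more} ↦ offer{ack,more}  (select→offer)
        case ack:
          select{retry,stop,done} ↦ offer{retry,stop,done}  (select→offer)
            case retry:
              offer{stop,data} ↦ select{stop,data}  (&→⊕)
                case stop:
                  end ↦ end
                case data:
                  end ↦ end
            case stop:
              send[Unit] ↦ recv[Unit]
                X ↦ X
            case done:
              recv[Int] ↦ send[Int]
                X ↦ X
        case more:
          offer{stop,done,ack} ↦ select{stop,done,ack}  (&→⊕)
            case stop:
              offer{retry,done} ↦ select{retry,done}  (&→⊕)
                case retry:
                  end ↦ end
                case done:
                  X ↦ X
            case done:
              send[Unit] ↦ recv[Unit]
                X ↦ X
            case ack:
              select{err,more,ack} ↦ offer{err,more,ack}  (select→offer)
                case err:
                  X ↦ X
                case more:
                  X ↦ X
                case ack:
                  end ↦ end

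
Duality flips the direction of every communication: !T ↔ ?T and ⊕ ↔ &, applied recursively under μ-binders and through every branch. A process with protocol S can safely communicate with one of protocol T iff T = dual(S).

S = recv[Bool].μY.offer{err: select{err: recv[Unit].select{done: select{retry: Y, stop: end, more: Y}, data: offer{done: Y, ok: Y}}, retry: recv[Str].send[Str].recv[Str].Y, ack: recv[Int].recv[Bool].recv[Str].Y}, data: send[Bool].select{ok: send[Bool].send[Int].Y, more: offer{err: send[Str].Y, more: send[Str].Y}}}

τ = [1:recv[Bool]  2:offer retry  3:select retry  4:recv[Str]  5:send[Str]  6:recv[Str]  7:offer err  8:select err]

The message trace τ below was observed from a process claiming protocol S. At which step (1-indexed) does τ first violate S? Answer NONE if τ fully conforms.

2

@1 recv[Bool]  match  now at μY.…
@2 got offer retry, protocol expects offer err or offer data  ✗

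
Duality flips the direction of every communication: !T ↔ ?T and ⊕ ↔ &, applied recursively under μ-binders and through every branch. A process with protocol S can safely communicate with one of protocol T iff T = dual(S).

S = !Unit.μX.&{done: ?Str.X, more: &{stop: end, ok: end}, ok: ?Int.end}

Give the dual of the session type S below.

!Unit ↦ ?Unit
  μX ↦ μX  (binder kept)
    &{done,more,ok} ↦ ⊕{done,more,ok}  (offer→select)
      case done:
        ?Str ↦ !Str
          dual(X) = X
      case more:
        &{stop,ok} ↦ ⊕{stop,ok}  (offer→select)
          case stop:
            dual(end) = end
          case ok:
            dual(end) = end
      case ok:
        ?Int ↦ !Int
          dual(end) = end

?Unit.μX.⊕{done: !Str.X, more: ⊕{stop: end, ok: end}, ok: !Int.end}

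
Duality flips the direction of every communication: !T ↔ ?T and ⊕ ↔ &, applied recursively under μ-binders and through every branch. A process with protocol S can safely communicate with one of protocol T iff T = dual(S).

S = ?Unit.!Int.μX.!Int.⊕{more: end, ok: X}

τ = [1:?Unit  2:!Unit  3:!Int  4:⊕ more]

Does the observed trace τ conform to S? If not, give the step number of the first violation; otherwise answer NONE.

step 1: ?Unit  ✓  state: !Int.μX.…
step 2: got !Unit, protocol expects !Int  ✗

2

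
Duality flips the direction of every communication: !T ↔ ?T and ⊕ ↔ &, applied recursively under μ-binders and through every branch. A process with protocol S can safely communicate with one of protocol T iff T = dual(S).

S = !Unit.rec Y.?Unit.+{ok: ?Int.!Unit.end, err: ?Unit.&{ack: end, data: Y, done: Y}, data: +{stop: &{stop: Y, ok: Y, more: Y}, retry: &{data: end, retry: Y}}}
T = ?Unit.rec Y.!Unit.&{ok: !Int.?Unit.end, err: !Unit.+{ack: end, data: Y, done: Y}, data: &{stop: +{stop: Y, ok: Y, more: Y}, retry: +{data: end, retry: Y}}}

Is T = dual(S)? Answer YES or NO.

!Unit ‖ ?Unit  ✓
  rec Y ‖ rec Y  ✓ (rec unchanged)
    ?Unit ‖ !Unit  ✓
      +{ok,err,data} ‖ &{ok,err,data}  ✓ label sets agree
        [ok]
          ?Int ‖ !Int  ✓
            !Unit ‖ ?Unit  ✓
              end ‖ end  ✓
        [err]
          ?Unit ‖ !Unit  ✓
            &{ack,data,done} ‖ +{ack,data,done}  ✓ label sets agree
              [ack]
                end ‖ end  ✓
              [data]
                Y ‖ Y  ✓
              [done]
                Y ‖ Y  ✓
        [data]
          +{stop,retry} ‖ &{stop,retry}  ✓ label sets agree
            [stop]
              &{stop,ok,more} ‖ +{stop,ok,more}  ✓ label sets agree
                [stop]
                  Y ‖ Y  ✓
                [ok]
                  Y ‖ Y  ✓
                [more]
                  Y ‖ Y  ✓
            [retry]
              &{data,retry} ‖ +{data,retry}  ✓ label sets agree
                [data]
                  end ‖ end  ✓
                [retry]
                  Y ‖ Y  ✓

YES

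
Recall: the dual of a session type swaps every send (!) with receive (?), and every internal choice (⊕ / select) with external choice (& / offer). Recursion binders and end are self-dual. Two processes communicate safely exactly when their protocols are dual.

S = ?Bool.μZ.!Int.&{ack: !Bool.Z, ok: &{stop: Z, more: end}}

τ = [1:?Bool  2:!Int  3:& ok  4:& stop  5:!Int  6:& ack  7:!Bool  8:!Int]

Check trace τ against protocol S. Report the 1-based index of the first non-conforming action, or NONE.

step 1: ?Bool  ok  residual = μZ.…
step 2: !Int  ok  residual = &{ack: !Bool.μZ.…, ok: &{stop: μZ.…, more: end}}
step 3: & ok  ok  residual = &{stop: μZ.…, more: end}
step 4: & stop  ok  residual = μZ.…
step 5: !Int  ok  residual = &{ack: !Bool.μZ.…, ok: &{stop: μZ.…, more: end}}
step 6: & ack  ok  residual = !Bool.μZ.…
step 7: !Bool  ok  residual = μZ.…
step 8: !Int  ok  residual = &{ack: !Bool.μZ.…, ok: &{stop: μZ.…, more: end}}
τ conforms to S (length 8)

NONE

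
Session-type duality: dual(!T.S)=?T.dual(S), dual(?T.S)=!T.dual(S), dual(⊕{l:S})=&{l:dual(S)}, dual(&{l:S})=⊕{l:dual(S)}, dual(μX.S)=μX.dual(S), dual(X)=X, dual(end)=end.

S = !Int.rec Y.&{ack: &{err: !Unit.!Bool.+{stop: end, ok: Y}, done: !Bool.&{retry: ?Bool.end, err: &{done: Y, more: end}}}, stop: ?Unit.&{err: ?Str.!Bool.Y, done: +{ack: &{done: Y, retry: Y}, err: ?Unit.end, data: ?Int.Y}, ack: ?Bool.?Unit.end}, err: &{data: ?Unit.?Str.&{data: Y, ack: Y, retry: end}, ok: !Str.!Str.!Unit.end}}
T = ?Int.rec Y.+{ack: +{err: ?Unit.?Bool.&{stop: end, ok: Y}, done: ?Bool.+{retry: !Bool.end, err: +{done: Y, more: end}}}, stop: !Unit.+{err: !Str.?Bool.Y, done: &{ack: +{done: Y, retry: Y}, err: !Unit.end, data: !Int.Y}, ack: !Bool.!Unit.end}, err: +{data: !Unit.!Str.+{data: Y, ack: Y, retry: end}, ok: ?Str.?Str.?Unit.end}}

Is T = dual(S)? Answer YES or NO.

YES

!Int vs ?Int  ✓
  rec Y vs rec Y  ✓ (rec unchanged)
    &{ack,stop,err} vs +{ack,stop,err}  ✓ same labels
      [ack]
        &{err,done} vs +{err,done}  ✓ same labels
          [err]
            !Unit vs ?Unit  ✓
              !Bool vs ?Bool  ✓
                +{stop,ok} vs &{stop,ok}  ✓ same labels
                  [stop]
                    end vs end  ✓
                  [ok]
                    Y vs Y  ✓
          [done]
            !Bool vs ?Bool  ✓
              &{retry,err} vs +{retry,err}  ✓ same labels
                [retry]
                  ?Bool vs !Bool  ✓
                    end vs end  ✓
                [err]
                  &{done,more} vs +{done,more}  ✓ same labels
                    [done]
                      Y vs Y  ✓
                    [more]
                      end vs end  ✓
      [stop]
        ?Unit vs !Unit  ✓
          &{err,done,ack} vs +{err,done,ack}  ✓ same labels
            [err]
              ?Str vs !Str  ✓
                !Bool vs ?Bool  ✓
                  Y vs Y  ✓
            [done]
              +{ack,err,data} vs &{ack,err,data}  ✓ same labels
                [ack]
                  &{done,retry} vs +{done,retry}  ✓ same labels
                    [done]
                      Y vs Y  ✓
                    [retry]
                      Y vs Y  ✓
                [err]
                  ?Unit vs !Unit  ✓
                    end vs end  ✓
                [data]
                  ?Int vs !Int  ✓
                    Y vs Y  ✓
            [ack]
              ?Bool vs !Bool  ✓
                ?Unit vs !Unit  ✓
                  end vs end  ✓
      [err]
        &{data,ok} vs +{data,ok}  ✓ same labels
          [data]
            ?Unit vs !Unit  ✓
              ?Str vs !Str  ✓
                &{data,ack,retry} vs +{data,ack,retry}  ✓ same labels
                  [data]
                    Y vs Y  ✓
                  [ack]
                    Y vs Y  ✓
                  [retry]
                    end vs end  ✓
          [ok]
            !Str vs ?Str  ✓
              !Str vs ?Str  ✓
                !Unit vs ?Unit  ✓
                  end vs end  ✓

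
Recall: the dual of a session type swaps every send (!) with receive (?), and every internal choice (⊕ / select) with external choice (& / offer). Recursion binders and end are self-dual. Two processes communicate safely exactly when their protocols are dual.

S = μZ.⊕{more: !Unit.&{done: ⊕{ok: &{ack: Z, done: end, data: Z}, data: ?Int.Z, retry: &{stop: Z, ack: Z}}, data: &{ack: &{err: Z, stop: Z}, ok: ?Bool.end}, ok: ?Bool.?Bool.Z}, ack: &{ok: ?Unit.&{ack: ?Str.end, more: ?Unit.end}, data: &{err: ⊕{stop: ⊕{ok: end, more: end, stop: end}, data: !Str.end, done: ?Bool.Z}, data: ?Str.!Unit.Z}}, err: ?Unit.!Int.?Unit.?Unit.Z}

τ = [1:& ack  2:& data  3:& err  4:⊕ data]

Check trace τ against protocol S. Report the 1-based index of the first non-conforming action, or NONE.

@1 got & ack, protocol expects ⊕ more or ⊕ ack or ⊕ err  ✗

1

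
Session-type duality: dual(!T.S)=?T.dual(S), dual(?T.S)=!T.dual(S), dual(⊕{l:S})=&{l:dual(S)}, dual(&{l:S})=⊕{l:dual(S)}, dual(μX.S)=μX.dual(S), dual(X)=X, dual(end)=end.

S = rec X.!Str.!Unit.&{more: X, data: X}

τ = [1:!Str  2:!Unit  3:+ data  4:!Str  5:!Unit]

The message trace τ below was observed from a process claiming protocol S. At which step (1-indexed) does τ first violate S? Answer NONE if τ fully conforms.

3

@1 !Str  ok  state: !Unit.&{more: rec X.…, data: rec X.…}
@2 !Unit  ok  state: &{more: rec X.…, data: rec X.…}
@3 got + data, protocol expects & more or & data  ✗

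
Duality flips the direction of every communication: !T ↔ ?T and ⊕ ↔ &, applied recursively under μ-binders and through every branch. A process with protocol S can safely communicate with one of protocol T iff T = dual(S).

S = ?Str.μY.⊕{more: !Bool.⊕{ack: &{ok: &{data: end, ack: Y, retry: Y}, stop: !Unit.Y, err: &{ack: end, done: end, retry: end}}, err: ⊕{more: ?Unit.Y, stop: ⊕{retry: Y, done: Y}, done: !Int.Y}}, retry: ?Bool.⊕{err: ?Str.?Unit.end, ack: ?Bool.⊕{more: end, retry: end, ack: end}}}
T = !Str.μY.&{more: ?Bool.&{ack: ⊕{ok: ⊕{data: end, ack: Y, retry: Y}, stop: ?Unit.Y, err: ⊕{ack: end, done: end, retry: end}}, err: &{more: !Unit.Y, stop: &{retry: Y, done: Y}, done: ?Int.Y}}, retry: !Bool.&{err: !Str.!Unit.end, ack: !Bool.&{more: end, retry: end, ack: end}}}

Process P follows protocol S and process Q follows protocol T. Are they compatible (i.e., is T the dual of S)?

YES

?Str ‖ !Str  ok
  μY ‖ μY  ok (binder kept)
    ⊕{more,retry} ‖ &{more,retry}  ok same labels
      [more]
        !Bool ‖ ?Bool  ok
          ⊕{ack,err} ‖ &{ack,err}  ok same labels
            [ack]
              &{ok,stop,err} ‖ ⊕{ok,stop,err}  ok same labels
                [ok]
                  &{data,ack,retry} ‖ ⊕{data,ack,retry}  ok same labels
                    [data]
                      end ‖ end  ok
                    [ack]
                      Y ‖ Y  ok
                    [retry]
                      Y ‖ Y  ok
                [stop]
                  !Unit ‖ ?Unit  ok
                    Y ‖ Y  ok
                [err]
                  &{ack,done,retry} ‖ ⊕{ack,done,retry}  ok same labels
                    [ack]
                      end ‖ end  ok
                    [done]
                      end ‖ end  ok
                    [retry]
                      end ‖ end  ok
            [err]
              ⊕{more,stop,done} ‖ &{more,stop,done}  ok same labels
                [more]
                  ?Unit ‖ !Unit  ok
                    Y ‖ Y  ok
                [stop]
                  ⊕{retry,done} ‖ &{retry,done}  ok same labels
                    [retry]
                      Y ‖ Y  ok
                    [done]
                      Y ‖ Y  ok
                [done]
                  !Int ‖ ?Int  ok
                    Y ‖ Y  ok
      [retry]
        ?Bool ‖ !Bool  ok
          ⊕{err,ack} ‖ &{err,ack}  ok same labels
            [err]
              ?Str ‖ !Str  ok
                ?Unit ‖ !Unit  ok
                  end ‖ end  ok
            [ack]
              ?Bool ‖ !Bool  ok
                ⊕{more,retry,ack} ‖ &{more,retry,ack}  ok same labels
                  [more]
                    end ‖ end  ok
                  [retry]
                    end ‖ end  ok
                  [ack]
                    end ‖ end  ok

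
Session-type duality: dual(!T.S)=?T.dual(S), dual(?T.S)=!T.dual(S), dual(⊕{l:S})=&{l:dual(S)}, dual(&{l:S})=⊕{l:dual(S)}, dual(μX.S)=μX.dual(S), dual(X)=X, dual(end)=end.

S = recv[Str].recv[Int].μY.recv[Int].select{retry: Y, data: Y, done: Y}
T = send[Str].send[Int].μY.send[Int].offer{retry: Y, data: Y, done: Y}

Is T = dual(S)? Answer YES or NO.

recv[Str] | send[Str]  ✓
  recv[Int] | send[Int]  ✓
    μY | μY  ✓ (rec unchanged)
      recv[Int] | send[Int]  ✓
        select{retry,data,done} | offer{retry,data,done}  ✓ same labels
          • retry:
            Y | Y  ✓
          • data:
            Y | Y  ✓
          • done:
            Y | Y  ✓

YES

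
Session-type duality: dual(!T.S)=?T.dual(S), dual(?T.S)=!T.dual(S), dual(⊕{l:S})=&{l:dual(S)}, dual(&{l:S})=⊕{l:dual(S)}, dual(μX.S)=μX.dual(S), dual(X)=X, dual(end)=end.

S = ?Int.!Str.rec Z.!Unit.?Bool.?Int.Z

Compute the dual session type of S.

!Int.?Str.rec Z.?Unit.!Bool.!Int.Z

?Int → !Int
  !Str → ?Str
    rec Z → rec Z  (μ self-dual)
      !Unit → ?Unit
        ?Bool → !Bool
          ?Int → !Int
            dual(Z) = Z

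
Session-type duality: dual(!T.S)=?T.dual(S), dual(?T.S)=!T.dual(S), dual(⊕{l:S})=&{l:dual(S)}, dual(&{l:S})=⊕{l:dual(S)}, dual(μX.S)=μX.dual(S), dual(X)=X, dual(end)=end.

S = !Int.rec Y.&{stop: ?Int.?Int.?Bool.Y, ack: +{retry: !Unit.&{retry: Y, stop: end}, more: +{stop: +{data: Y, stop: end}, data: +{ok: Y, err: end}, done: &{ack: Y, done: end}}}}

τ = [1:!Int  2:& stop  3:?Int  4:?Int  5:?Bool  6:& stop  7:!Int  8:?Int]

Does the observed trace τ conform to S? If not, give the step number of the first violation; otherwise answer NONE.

step 1: !Int  ✓  residual = rec Y.…
step 2: & stop  ✓  residual = ?Int.?Int.?Bool.rec Y.…
step 3: ?Int  ✓  residual = ?Int.?Bool.rec Y.…
step 4: ?Int  ✓  residual = ?Bool.rec Y.…
step 5: ?Bool  ✓  residual = rec Y.…
step 6: & stop  ✓  residual = ?Int.?Int.?Bool.rec Y.…
step 7: got !Int, protocol expects ?Int  ✗

7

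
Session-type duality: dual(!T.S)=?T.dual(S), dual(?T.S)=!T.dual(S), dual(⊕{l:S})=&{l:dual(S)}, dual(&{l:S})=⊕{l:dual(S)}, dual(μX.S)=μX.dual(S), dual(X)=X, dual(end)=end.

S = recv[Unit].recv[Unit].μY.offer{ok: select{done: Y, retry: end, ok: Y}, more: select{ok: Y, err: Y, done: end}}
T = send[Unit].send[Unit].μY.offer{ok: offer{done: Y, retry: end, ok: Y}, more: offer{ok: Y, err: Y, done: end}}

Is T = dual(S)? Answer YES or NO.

recv[Unit] | send[Unit]  match
  recv[Unit] | send[Unit]  match
    μY | μY  match (binder kept)
      offer{ok,more} | offer{ok,more}  ✗ choice polarity not flipped — not dual

NO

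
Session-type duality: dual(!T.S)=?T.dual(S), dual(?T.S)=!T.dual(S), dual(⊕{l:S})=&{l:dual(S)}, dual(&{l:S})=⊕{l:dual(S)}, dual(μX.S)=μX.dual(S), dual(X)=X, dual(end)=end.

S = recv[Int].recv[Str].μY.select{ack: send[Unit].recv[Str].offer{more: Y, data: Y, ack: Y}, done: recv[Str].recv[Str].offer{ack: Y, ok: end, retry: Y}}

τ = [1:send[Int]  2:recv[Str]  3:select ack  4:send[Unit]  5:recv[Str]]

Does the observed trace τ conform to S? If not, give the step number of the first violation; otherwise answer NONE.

step 1: got send[Int], protocol expects recv[Int]  ✗

1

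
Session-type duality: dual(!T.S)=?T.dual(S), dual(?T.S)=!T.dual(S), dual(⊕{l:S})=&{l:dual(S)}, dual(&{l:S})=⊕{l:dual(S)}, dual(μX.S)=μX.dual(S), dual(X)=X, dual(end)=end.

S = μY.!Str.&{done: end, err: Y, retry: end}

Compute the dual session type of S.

μY.?Str.⊕{done: end, err: Y, retry: end}

μY ↦ μY  (μ self-dual)
  !Str ↦ ?Str
    &{done,err,retry} ↦ ⊕{done,err,retry}  (offer→select)
      case done:
        end ↦ end
      case err:
        Y ↦ Y
      case retry:
        end ↦ end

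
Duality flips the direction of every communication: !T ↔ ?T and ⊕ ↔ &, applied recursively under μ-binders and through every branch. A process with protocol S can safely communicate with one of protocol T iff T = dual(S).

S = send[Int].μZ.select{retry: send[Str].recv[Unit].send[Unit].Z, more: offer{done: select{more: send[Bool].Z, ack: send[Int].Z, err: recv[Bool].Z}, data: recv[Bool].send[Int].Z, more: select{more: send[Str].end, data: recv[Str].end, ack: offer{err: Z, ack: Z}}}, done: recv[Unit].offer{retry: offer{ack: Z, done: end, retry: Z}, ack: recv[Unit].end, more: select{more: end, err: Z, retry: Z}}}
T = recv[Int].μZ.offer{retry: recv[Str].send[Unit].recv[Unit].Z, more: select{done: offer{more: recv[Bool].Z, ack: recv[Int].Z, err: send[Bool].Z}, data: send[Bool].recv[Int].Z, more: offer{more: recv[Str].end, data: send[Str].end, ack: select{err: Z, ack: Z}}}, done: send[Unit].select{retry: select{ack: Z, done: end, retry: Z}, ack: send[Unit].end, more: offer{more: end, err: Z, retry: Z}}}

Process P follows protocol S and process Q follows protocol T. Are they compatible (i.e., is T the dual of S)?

send[Int] | recv[Int]  match
  μZ | μZ  match (μ self-dual)
    select{retry,more,done} | offer{retry,more,done}  match label sets agree
      [retry]
        send[Str] | recv[Str]  match
          recv[Unit] | send[Unit]  match
            send[Unit] | recv[Unit]  match
              Z | Z  match
      [more]
        offer{done,data,more} | select{done,data,more}  match label sets agree
          [done]
            select{more,ack,err} | offer{more,ack,err}  match label sets agree
              [more]
                send[Bool] | recv[Bool]  match
                  Z | Z  match
              [ack]
                send[Int] | recv[Int]  match
                  Z | Z  match
              [err]
                recv[Bool] | send[Bool]  match
                  Z | Z  match
          [data]
            recv[Bool] | send[Bool]  match
              send[Int] | recv[Int]  match
                Z | Z  match
          [more]
            select{more,data,ack} | offer{more,data,ack}  match label sets agree
              [more]
                send[Str] | recv[Str]  match
                  end | end  match
              [data]
                recv[Str] | send[Str]  match
                  end | end  match
              [ack]
                offer{err,ack} | select{err,ack}  match label sets agree
                  [err]
                    Z | Z  match
                  [ack]
                    Z | Z  match
      [done]
        recv[Unit] | send[Unit]  match
          offer{retry,ack,more} | select{retry,ack,more}  match label sets agree
            [retry]
              offer{ack,done,retry} | select{ack,done,retry}  match label sets agree
                [ack]
                  Z | Z  match
                [done]
                  end | end  match
                [retry]
                  Z | Z  match
            [ack]
              recv[Unit] | send[Unit]  match
                end | end  match
            [more]
              select{more,err,retry} | offer{more,err,retry}  match label sets agree
                [more]
                  end | end  match
                [err]
                  Z | Z  match
                [retry]
                  Z | Z  match

YES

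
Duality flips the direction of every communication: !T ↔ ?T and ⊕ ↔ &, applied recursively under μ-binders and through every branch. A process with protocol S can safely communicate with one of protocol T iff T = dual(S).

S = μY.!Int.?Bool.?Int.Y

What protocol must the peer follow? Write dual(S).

μY.?Int.!Bool.!Int.Y

μY → μY  (rec unchanged)
  !Int → ?Int
    ?Bool → !Bool
      ?Int → !Int
        Y self-dual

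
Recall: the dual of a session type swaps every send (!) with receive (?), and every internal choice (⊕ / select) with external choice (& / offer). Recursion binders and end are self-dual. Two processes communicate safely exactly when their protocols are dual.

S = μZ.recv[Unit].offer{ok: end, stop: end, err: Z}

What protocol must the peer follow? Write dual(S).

μZ.send[Unit].select{ok: end, stop: end, err: Z}

μZ → μZ  (rec unchanged)
  recv[Unit] → send[Unit]
    offer{ok,stop,err} → select{ok,stop,err}  (offer→select)
      • ok:
        dual(end) = end
      • stop:
        dual(end) = end
      • err:
        dual(Z) = Z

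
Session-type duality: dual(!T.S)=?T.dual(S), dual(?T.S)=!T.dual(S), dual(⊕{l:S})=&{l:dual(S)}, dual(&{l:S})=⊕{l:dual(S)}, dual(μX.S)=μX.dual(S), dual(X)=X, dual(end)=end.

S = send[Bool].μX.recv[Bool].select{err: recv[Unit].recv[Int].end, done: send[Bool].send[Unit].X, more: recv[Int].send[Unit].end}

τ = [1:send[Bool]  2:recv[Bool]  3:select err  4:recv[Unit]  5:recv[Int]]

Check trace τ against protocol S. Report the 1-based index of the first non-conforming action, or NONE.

NONE

@1 send[Bool]  ✓  state: μX.…
@2 recv[Bool]  ✓  state: select{err: recv[Unit].recv[Int].end, done: send[Bool].send[Unit].μX.…, more: recv[Int].send[Unit].end}
@3 select err  ✓  state: recv[Unit].recv[Int].end
@4 recv[Unit]  ✓  state: recv[Int].end
@5 recv[Int]  ✓  state: end
all 5 steps conform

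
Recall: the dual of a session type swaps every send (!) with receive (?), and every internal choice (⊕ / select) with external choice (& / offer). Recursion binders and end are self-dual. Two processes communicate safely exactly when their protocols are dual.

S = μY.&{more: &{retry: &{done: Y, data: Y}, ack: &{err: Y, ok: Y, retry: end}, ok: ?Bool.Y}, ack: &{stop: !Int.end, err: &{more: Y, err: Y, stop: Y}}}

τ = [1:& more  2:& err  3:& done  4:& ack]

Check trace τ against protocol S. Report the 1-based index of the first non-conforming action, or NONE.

2

[1] & more  match  cont: &{retry: &{done: μY.…, data: μY.…}, ack: &{err: μY.…, ok: μY.…, retry: end}, ok: ?Bool.μY.…}
[2] got & err, protocol expects & retry or & ack or & ok  ✗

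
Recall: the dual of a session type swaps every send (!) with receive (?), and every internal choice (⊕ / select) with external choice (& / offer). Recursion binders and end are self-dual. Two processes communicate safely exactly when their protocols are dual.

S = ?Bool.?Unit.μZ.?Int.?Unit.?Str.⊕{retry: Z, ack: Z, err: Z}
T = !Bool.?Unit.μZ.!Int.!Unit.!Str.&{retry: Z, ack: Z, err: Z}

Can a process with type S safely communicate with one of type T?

?Bool vs !Bool  ok
  ?Unit vs ?Unit  ✗ same direction on both sides — not dual

NO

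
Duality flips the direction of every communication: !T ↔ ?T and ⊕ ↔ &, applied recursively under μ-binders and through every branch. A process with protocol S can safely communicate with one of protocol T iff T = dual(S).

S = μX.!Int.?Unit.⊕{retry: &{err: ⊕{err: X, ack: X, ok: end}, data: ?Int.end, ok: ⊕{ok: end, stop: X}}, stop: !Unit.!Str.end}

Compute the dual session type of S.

μX.?Int.!Unit.&{retry: ⊕{err: &{err: X, ack: X, ok: end}, data: !Int.end, ok: &{ok: end, stop: X}}, stop: ?Unit.?Str.end}

μX = μX  (μ self-dual)
  !Int = ?Int
    ?Unit = !Unit
      ⊕{retry,stop} = &{retry,stop}  (internal→external)
        case retry:
          &{err,data,ok} = ⊕{err,data,ok}  (offer→select)
            case err:
              ⊕{err,ack,ok} = &{err,ack,ok}  (internal→external)
                case err:
                  dual(X) = X
                case ack:
                  dual(X) = X
                case ok:
                  dual(end) = end
            case data:
              ?Int = !Int
                dual(end) = end
            case ok:
              ⊕{ok,stop} = &{ok,stop}  (internal→external)
                case ok:
                  dual(end) = end
                case stop:
                  dual(X) = X
        case stop:
          !Unit = ?Unit
            !Str = ?Str
              dual(end) = end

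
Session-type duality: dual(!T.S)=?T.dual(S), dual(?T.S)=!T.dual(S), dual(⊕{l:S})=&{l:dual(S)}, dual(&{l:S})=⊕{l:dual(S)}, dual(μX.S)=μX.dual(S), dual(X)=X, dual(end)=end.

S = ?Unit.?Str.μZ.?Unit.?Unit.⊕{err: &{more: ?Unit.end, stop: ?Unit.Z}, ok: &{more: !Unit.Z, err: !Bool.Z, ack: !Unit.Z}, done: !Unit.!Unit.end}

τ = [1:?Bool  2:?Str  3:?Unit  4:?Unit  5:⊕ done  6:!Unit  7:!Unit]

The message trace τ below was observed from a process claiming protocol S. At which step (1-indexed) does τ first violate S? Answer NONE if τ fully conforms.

1

@1 got ?Bool, protocol expects ?Unit  ✗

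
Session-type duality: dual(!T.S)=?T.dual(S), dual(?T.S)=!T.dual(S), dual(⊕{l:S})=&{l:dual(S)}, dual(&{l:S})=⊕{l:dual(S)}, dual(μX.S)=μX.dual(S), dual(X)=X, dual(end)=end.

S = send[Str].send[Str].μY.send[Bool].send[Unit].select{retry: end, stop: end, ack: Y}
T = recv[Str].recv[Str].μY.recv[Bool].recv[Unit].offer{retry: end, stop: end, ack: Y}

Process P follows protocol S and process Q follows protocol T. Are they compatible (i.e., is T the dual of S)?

YES

send[Str] ‖ recv[Str]  ok
  send[Str] ‖ recv[Str]  ok
    μY ‖ μY  ok (rec unchanged)
      send[Bool] ‖ recv[Bool]  ok
        send[Unit] ‖ recv[Unit]  ok
          select{retry,stop,ack} ‖ offer{retry,stop,ack}  ok label sets agree
            case retry:
              end ‖ end  ok
            case stop:
              end ‖ end  ok
            case ack:
              Y ‖ Y  ok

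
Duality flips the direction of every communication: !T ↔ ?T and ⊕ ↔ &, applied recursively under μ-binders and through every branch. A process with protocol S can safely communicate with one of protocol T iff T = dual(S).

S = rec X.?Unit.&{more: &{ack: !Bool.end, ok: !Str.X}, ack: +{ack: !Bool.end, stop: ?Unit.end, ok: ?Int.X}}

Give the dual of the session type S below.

rec X.!Unit.+{more: +{ack: ?Bool.end, ok: ?Str.X}, ack: &{ack: ?Bool.end, stop: !Unit.end, ok: !Int.X}}

rec X → rec X  (rec unchanged)
  ?Unit → !Unit
    &{more,ack} → +{more,ack}  (external→internal)
      case more:
        &{ack,ok} → +{ack,ok}  (external→internal)
          case ack:
            !Bool → ?Bool
              end ↦ end
          case ok:
            !Str → ?Str
              X ↦ X
      case ack:
        +{ack,stop,ok} → &{ack,stop,ok}  (internal→external)
          case ack:
            !Bool → ?Bool
              end ↦ end
          case stop:
            ?Unit → !Unit
              end ↦ end
          case ok:
            ?Int → !Int
              X ↦ X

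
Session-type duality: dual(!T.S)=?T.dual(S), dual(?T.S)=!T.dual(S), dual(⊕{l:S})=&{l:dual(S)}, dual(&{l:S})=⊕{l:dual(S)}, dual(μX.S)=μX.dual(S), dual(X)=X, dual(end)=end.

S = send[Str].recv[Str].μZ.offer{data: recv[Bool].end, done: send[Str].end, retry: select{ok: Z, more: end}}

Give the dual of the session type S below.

recv[Str].send[Str].μZ.select{data: send[Bool].end, done: recv[Str].end, retry: offer{ok: Z, more: end}}

send[Str] ↦ recv[Str]
  recv[Str] ↦ send[Str]
    μZ ↦ μZ  (μ self-dual)
      offer{data,done,retry} ↦ select{data,done,retry}  (offer→select)
        [data]
          recv[Bool] ↦ send[Bool]
            end ↦ end
        [done]
          send[Str] ↦ recv[Str]
            end ↦ end
        [retry]
          select{ok,more} ↦ offer{ok,more}  (internal→external)
            [ok]
              Z ↦ Z
            [more]
              end ↦ end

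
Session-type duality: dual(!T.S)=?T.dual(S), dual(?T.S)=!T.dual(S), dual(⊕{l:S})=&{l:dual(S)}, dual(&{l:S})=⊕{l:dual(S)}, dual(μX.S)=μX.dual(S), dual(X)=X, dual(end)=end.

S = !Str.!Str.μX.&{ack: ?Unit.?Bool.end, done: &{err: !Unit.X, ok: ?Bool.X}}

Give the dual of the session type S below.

?Str.?Str.μX.⊕{ack: !Unit.!Bool.end, done: ⊕{err: ?Unit.X, ok: !Bool.X}}

!Str → ?Str
  !Str → ?Str
    μX → μX  (rec unchanged)
      &{ack,done} → ⊕{ack,done}  (&→⊕)
        • ack:
          ?Unit → !Unit
            ?Bool → !Bool
              end ↦ end
        • done:
          &{err,ok} → ⊕{err,ok}  (&→⊕)
            • err:
              !Unit → ?Unit
                X ↦ X
            • ok:
              ?Bool → !Bool
                X ↦ X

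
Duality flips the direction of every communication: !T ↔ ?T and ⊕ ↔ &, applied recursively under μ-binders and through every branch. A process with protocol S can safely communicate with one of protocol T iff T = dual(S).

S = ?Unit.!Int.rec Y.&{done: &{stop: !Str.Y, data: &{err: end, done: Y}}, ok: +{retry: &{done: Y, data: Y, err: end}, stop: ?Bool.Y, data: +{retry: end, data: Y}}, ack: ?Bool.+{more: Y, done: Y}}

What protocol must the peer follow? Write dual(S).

!Unit.?Int.rec Y.+{done: +{stop: ?Str.Y, data: +{err: end, done: Y}}, ok: &{retry: +{done: Y, data: Y, err: end}, stop: !Bool.Y, data: &{retry: end, data: Y}}, ack: !Bool.&{more: Y, done: Y}}

?Unit = !Unit
  !Int = ?Int
    rec Y = rec Y  (rec unchanged)
      &{done,ok,ack} = +{done,ok,ack}  (offer→select)
        [done]
          &{stop,data} = +{stop,data}  (offer→select)
            [stop]
              !Str = ?Str
                dual(Y) = Y
            [data]
              &{err,done} = +{err,done}  (offer→select)
                [err]
                  dual(end) = end
                [done]
                  dual(Y) = Y
        [ok]
          +{retry,stop,data} = &{retry,stop,data}  (⊕→&)
            [retry]
              &{done,data,err} = +{done,data,err}  (offer→select)
                [done]
                  dual(Y) = Y
                [data]
                  dual(Y) = Y
                [err]
                  dual(end) = end
            [stop]
              ?Bool = !Bool
                dual(Y) = Y
            [data]
              +{retry,data} = &{retry,data}  (⊕→&)
                [retry]
                  dual(end) = end
                [data]
                  dual(Y) = Y
        [ack]
          ?Bool = !Bool
            +{more,done} = &{more,done}  (⊕→&)
              [more]
                dual(Y) = Y
              [done]
                dual(Y) = Y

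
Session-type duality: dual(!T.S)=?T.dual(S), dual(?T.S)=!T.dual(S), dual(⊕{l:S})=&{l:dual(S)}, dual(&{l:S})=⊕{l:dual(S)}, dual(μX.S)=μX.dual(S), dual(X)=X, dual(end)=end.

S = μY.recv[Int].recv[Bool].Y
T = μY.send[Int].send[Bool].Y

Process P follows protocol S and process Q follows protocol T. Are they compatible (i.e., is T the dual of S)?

YES

μY | μY  ✓ (rec unchanged)
  recv[Int] | send[Int]  ✓
    recv[Bool] | send[Bool]  ✓
      Y | Y  ✓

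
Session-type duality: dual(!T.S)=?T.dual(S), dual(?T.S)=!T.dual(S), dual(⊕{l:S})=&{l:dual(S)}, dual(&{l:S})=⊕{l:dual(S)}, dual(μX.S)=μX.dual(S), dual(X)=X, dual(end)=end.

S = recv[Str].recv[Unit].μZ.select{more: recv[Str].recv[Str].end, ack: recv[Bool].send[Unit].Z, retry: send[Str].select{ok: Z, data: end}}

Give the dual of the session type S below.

recv[Str] → send[Str]
  recv[Unit] → send[Unit]
    μZ → μZ  (rec unchanged)
      select{more,ack,retry} → offer{more,ack,retry}  (⊕→&)
        [more]
          recv[Str] → send[Str]
            recv[Str] → send[Str]
              dual(end) = end
        [ack]
          recv[Bool] → send[Bool]
            send[Unit] → recv[Unit]
              dual(Z) = Z
        [retry]
          send[Str] → recv[Str]
            select{ok,data} → offer{ok,data}  (⊕→&)
              [ok]
                dual(Z) = Z
              [data]
                dual(end) = end

send[Str].send[Unit].μZ.offer{more: send[Str].send[Str].end, ack: send[Bool].recv[Unit].Z, retry: recv[Str].offer{ok: Z, data: end}}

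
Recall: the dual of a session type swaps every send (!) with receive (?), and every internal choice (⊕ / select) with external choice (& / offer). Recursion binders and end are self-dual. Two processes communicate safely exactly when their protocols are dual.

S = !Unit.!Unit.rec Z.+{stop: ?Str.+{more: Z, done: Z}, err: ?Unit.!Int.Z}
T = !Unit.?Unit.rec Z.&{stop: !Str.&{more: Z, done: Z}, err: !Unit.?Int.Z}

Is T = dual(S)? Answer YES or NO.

NO

!Unit ‖ !Unit  ✗ same direction on both sides — not dual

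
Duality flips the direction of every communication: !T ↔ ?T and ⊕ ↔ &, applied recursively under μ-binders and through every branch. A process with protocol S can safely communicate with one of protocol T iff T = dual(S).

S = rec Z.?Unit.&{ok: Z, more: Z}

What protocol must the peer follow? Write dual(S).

rec Z.!Unit.+{ok: Z, more: Z}

rec Z ↦ rec Z  (rec unchanged)
  ?Unit ↦ !Unit
    &{ok,more} ↦ +{ok,more}  (offer→select)
      [ok]
        dual(Z) = Z
      [more]
        dual(Z) = Z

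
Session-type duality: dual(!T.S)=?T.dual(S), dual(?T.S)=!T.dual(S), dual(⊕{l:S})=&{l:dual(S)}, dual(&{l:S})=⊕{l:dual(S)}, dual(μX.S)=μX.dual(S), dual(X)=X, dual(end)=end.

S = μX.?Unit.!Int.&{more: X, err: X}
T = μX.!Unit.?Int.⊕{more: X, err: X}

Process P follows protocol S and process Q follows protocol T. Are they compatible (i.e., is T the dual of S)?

YES

μX ‖ μX  match (binder kept)
  ?Unit ‖ !Unit  match
    !Int ‖ ?Int  match
      &{more,err} ‖ ⊕{more,err}  match labels match
        [more]
          X ‖ X  match
        [err]
          X ‖ X  match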